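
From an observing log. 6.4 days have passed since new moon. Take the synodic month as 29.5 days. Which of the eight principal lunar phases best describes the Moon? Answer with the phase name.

At 6.4/29.5 of the cycle, θ ≈ 78° — the first quarter range.

first quarter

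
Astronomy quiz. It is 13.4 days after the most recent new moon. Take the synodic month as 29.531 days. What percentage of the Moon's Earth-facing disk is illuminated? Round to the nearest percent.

98%

Elongation θ = 360° × 13.4/29.531 ≈ 163.4°.
With cos θ = (-0.958), the lit fraction is (1 − (-0.958))/2 ≈ 0.979, so 98%.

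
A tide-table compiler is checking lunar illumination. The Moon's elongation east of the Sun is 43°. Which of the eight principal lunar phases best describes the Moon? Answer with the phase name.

waxing crescent

43° lies in the waxing crescent sector of the 8-phase cycle.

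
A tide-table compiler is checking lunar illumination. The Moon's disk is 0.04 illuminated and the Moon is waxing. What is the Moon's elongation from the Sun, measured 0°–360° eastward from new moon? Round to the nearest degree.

23°

cos θ = 1 − 2f = 0.920, giving a principal value of 23.1°.
Waxing ⇒ before full, so θ = 23.1°.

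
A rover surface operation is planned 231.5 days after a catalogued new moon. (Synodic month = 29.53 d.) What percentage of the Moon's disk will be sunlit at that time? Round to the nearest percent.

23%

Reduce mod P: 231.5 − 7×29.53 = 24.79 d into the current lunation.
The Moon has covered 24.79/29.53 of its cycle, so θ ≈ 360° × 24.79/29.53 = 302.2°.
cos 302.2° = 0.533, so f = (1 − 0.533)/2 = 0.233, so 23%.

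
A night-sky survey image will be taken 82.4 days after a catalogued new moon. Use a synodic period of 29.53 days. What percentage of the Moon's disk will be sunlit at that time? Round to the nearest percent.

37%

Reduce mod P: 82.4 − 2×29.53 = 23.34 d into the current lunation.
Phase angle: θ = 360°·(23.34 d)/(29.53 d) = 284.5°.
Illuminated fraction = (1 − cos 284.5°)/2 = (1 − 0.251)/2 ≈ 0.374, so 37%.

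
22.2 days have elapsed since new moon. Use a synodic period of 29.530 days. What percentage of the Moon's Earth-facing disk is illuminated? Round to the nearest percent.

49%

Phase angle: θ = 360°·(22.2 d)/(29.530 d) = 270.6°.
cos 270.6° = 0.011, so f = (1 − 0.011)/2 = 0.494, so 49%.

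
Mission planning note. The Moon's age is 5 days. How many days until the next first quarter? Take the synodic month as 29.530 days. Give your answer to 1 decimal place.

2.4 days

First quarter is 0.25 of the way through the cycle: age 0.25 × 29.530 = 7.383 d.
That is 7.383 − 5 = 2.383 days ahead.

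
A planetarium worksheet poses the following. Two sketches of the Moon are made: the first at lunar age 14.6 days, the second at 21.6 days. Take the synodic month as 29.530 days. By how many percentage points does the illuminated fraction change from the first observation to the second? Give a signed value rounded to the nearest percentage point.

-44 pp

First observation: θ = 360°·14.6/29.530 = 178.0°, so f = 1.000.
Second observation: θ = 263.3°, f = 0.558.
Δf = 0.558 − 1.000 = -0.442, i.e. -44 pp.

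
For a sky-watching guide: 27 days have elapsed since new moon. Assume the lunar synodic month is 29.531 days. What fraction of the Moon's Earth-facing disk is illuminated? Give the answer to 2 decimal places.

Phase angle: θ = 360°·(27 d)/(29.531 d) = 329.1°.
cos 329.1° = 0.858, so f = (1 − 0.858)/2 = 0.071.

0.07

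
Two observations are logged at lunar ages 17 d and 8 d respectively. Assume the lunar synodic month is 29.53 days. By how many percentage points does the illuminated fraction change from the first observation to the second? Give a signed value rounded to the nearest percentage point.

First observation: θ = 360°·17/29.53 = 207.2°, so f = 0.945.
Second observation: θ = 97.5°, f = 0.566.
Δf = 0.566 − 0.945 = -0.379, i.e. -38 pp.

-38 pp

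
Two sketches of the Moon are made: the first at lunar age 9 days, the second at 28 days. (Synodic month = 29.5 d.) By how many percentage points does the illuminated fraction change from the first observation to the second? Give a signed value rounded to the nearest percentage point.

-64 percentage points

θ₁ = 360° × 9/29.5 = 109.8°, f₁ = (1 − cos θ₁)/2 = 0.670.
θ₂ = 360° × 28/29.5 = 341.7°, f₂ = (1 − cos θ₂)/2 = 0.025.
Change = f₂ − f₁ = -0.644 → -64 percentage points.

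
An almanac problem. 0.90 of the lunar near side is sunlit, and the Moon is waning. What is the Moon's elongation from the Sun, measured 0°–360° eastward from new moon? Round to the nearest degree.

cos θ = 1 − 2f = -0.800, giving a principal value of 143.1°.
Waning ⇒ past full, so θ = 360° − 143.1° = 216.9°.

217°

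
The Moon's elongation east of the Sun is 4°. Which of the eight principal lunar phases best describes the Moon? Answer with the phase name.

new moon

4° lies in the new moon sector of the 8-phase cycle.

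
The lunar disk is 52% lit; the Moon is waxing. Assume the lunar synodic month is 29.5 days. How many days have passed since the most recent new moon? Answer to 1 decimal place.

cos θ = 1 − 2f = -0.040, giving a principal value of 92.3°.
Before full moon the principal value applies: θ = 92.3°.
At 360°/29.5 d per day, 92.3° corresponds to 7.56 days.

7.6 days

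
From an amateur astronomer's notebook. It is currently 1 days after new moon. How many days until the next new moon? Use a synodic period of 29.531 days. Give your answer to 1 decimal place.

One full lunation from the last new moon is 29.531 d; remaining = 29.531 − 1 = 28.531 d.

28.5 days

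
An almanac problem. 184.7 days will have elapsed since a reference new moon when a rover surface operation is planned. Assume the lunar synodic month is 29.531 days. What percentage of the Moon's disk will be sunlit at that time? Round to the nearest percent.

184.7 d spans 6 complete synodic months (6 × 29.531 = 177.19 d) plus 7.51 d.
The Moon has covered 7.51/29.531 of its cycle, so θ ≈ 360° × 7.51/29.531 = 91.6°.
With cos θ = (-0.028), the lit fraction is (1 − (-0.028))/2 ≈ 0.514, so 51%.

51%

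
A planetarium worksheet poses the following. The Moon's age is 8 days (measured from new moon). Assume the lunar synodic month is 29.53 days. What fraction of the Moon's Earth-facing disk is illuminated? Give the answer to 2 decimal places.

0.57

The Moon has covered 8/29.53 of its cycle, so θ ≈ 360° × 8/29.53 = 97.5°.
Illuminated fraction = (1 − cos 97.5°)/2 = (1 − (-0.131))/2 ≈ 0.566.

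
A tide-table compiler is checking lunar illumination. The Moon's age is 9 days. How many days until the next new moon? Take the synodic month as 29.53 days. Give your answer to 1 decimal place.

20.5 days

The next new moon completes the synodic month: 29.53 − 9 = 20.530 days.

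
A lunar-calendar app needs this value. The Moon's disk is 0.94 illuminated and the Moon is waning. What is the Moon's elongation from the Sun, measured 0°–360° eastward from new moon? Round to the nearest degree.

208°

Invert f = (1 − cos θ)/2 to get cos θ = 1 − 2(0.94) = -0.880, hence θ₀ = arccos -0.880 = 151.6°.
Waning ⇒ past full, so θ = 360° − 151.6° = 208.4°.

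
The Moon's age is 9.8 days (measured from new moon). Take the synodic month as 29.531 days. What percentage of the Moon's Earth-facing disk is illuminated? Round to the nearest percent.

Phase angle: θ = 360°·(9.8 d)/(29.531 d) = 119.5°.
cos 119.5° = (-0.492), so f = (1 − (-0.492))/2 = 0.746, so 75%.

75%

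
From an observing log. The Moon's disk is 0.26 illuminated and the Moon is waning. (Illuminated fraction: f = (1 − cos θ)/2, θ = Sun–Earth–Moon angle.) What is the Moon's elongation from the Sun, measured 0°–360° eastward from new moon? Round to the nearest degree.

299°

cos θ = 1 − 2f = 0.480, giving a principal value of 61.3°.
Waning ⇒ past full, so θ = 360° − 61.3° = 298.7°.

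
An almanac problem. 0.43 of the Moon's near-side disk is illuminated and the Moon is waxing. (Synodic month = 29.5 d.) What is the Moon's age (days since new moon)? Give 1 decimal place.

Invert f = (1 − cos θ)/2 to get cos θ = 1 − 2(0.43) = 0.140, hence θ₀ = arccos 0.140 = 82.0°.
The Moon is waxing (0°–180°), so θ = 82.0° directly.
That fraction of the synodic month is 82.0/360 × 29.5 d ≈ 6.72 d.

6.7 days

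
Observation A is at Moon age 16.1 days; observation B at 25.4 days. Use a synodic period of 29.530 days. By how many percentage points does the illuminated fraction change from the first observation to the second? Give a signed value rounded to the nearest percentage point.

First observation: θ = 360°·16.1/29.530 = 196.3°, so f = 0.980.
Second observation: θ = 309.7°, f = 0.181.
Δf = 0.181 − 0.980 = -0.799, i.e. -80 pp.

-80 percentage points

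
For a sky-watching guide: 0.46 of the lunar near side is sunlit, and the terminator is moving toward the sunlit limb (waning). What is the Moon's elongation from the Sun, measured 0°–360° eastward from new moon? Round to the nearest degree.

275°

cos θ = 1 − 2f = 0.080, giving a principal value of 85.4°.
Since the Moon is past full (waning), take the reflex angle: θ = 360° − 85.4° = 274.6°.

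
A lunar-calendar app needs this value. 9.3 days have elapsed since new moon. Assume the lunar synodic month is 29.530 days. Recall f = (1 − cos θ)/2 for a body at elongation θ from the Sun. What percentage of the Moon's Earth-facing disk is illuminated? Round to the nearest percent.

70%

The Moon has covered 9.3/29.530 of its cycle, so θ ≈ 360° × 9.3/29.530 = 113.4°.
Illuminated fraction = (1 − cos 113.4°)/2 = (1 − (-0.397))/2 ≈ 0.698, so 70%.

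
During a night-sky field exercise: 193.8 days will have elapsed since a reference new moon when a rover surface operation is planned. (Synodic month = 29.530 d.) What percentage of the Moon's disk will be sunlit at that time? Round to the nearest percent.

96%

193.8 d spans 6 complete synodic months (6 × 29.530 = 177.18 d) plus 16.62 d.
Elongation θ = 360° × 16.62/29.530 ≈ 202.6°.
cos 202.6° = (-0.923), so f = (1 − (-0.923))/2 = 0.962, so 96%.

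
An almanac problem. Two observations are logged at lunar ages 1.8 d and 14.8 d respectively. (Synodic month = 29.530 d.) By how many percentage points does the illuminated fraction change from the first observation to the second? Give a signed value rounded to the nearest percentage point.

θ₁ = 360° × 1.8/29.530 = 21.9°, f₁ = (1 − cos θ₁)/2 = 0.036.
θ₂ = 360° × 14.8/29.530 = 180.4°, f₂ = (1 − cos θ₂)/2 = 1.000.
Change = f₂ − f₁ = +0.964 → +96 percentage points.

+96 pp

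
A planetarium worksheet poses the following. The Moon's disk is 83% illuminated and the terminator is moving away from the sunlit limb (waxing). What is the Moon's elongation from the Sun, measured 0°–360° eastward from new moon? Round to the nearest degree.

cos θ = 1 − 2f = -0.660, giving a principal value of 131.3°.
The Moon is waxing (0°–180°), so θ = 131.3° directly.

131°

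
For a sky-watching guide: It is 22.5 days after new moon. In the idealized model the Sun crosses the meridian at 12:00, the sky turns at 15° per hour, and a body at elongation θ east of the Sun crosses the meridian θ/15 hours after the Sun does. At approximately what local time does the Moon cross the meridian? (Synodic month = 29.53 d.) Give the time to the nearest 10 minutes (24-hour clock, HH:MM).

06:20

The Moon has covered 22.5/29.53 of its cycle, so θ ≈ 360° × 22.5/29.53 = 274.3°.
At 15° of sky rotation per hour, 274.3° corresponds to a 18.29 h lag.
12:00 + 18.286 h ≈ 06:17 → 06:20 to the nearest ten minutes.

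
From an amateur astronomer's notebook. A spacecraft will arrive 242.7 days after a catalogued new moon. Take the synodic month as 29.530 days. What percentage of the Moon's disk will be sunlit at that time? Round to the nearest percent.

40%

242.7/29.530 = 8.219 lunations, so 8 complete cycles and 6.46 d into the next.
Phase angle: θ = 360°·(6.46 d)/(29.530 d) = 78.8°.
cos 78.8° = 0.195, so f = (1 − 0.195)/2 = 0.402, so 40%.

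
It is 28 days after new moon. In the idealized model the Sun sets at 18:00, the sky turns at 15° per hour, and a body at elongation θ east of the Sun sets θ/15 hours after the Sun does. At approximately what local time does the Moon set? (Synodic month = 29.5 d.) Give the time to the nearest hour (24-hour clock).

Elongation θ = 360° × 28/29.5 ≈ 341.7°.
Delay after the Sun = 341.7° / (15°/h) ≈ 22.78 h.
18:00 + 22.78 h ≈ 16:47 → 17:00 to the nearest hour.

17:00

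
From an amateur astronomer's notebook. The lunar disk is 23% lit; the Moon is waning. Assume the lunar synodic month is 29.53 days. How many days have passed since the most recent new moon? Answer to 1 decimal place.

24.8 days

From f = (1 − cos θ)/2: cos θ = 1 − 2×0.23 = 0.540; arccos → 57.3°.
Since the Moon is past full (waning), take the reflex angle: θ = 360° − 57.3° = 302.7°.
Age = 29.53 × 302.7°/360° ≈ 24.83 days.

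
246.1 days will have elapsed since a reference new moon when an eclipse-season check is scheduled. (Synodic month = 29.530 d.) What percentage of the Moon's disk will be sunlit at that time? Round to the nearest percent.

75%

246.1 d spans 8 complete synodic months (8 × 29.530 = 236.24 d) plus 9.86 d.
The Moon has covered 9.86/29.530 of its cycle, so θ ≈ 360° × 9.86/29.530 = 120.2°.
Illuminated fraction = (1 − cos 120.2°)/2 = (1 − (-0.503))/2 ≈ 0.752, so 75%.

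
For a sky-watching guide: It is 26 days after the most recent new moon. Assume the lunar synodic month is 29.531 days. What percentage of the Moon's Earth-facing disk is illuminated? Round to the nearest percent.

The Moon has covered 26/29.531 of its cycle, so θ ≈ 360° × 26/29.531 = 317.0°.
With cos θ = 0.731, the lit fraction is (1 − 0.731)/2 ≈ 0.135, so 13%.

13%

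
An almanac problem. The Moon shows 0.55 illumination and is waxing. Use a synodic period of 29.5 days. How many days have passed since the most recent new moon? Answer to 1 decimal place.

From f = (1 − cos θ)/2: cos θ = 1 − 2×0.55 = -0.100; arccos → 95.7°.
Waxing ⇒ before full, so θ = 95.7°.
Age = 29.5 × 95.7°/360° ≈ 7.85 days.

7.8 days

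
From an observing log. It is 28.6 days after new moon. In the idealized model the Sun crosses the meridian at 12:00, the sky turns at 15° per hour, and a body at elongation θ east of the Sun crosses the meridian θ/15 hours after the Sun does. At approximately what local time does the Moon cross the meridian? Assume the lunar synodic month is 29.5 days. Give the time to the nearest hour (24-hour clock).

The Moon has covered 28.6/29.5 of its cycle, so θ ≈ 360° × 28.6/29.5 = 349.0°.
Delay after the Sun = 349.0° / (15°/h) ≈ 23.27 h.
12:00 + 23.27 h ≈ 11:16 → 11:00 to the nearest hour.

11:00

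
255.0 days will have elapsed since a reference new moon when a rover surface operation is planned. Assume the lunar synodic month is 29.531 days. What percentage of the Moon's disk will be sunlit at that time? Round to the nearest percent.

83%

255.0 d spans 8 complete synodic months (8 × 29.531 = 236.25 d) plus 18.75 d.
The Moon has covered 18.75/29.531 of its cycle, so θ ≈ 360° × 18.75/29.531 = 228.6°.
With cos θ = (-0.661), the lit fraction is (1 − (-0.661))/2 ≈ 0.831, so 83%.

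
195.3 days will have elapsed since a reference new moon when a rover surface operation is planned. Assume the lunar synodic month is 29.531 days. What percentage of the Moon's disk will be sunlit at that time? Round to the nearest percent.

Reduce mod P: 195.3 − 6×29.531 = 18.11 d into the current lunation.
Phase angle: θ = 360°·(18.11 d)/(29.531 d) = 220.8°.
Illuminated fraction = (1 − cos 220.8°)/2 = (1 − (-0.757))/2 ≈ 0.878, so 88%.

88%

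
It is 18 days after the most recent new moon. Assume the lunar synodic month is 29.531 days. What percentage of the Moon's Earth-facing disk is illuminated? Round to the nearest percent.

89%

The Moon has covered 18/29.531 of its cycle, so θ ≈ 360° × 18/29.531 = 219.4°.
Illuminated fraction = (1 − cos 219.4°)/2 = (1 − (-0.772))/2 ≈ 0.886, so 89%.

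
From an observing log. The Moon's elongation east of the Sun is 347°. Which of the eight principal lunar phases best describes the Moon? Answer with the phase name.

347° lies in the new moon sector of the 8-phase cycle.

new moon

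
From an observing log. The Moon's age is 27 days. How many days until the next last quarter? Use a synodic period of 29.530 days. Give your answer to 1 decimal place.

24.7 days

Last quarter occurs at elongation 270°, i.e. at age 29.530 × 270/360 = 22.148 d.
Already past this cycle's last quarter; the next is at 22.148 + 29.530 = 51.678 d, so 51.678 − 27 = 24.678 days.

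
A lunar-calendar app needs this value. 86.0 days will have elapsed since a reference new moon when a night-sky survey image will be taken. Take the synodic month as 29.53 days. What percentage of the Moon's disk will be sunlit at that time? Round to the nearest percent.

7%

Reduce mod P: 86.0 − 2×29.53 = 26.94 d into the current lunation.
The Moon has covered 26.94/29.53 of its cycle, so θ ≈ 360° × 26.94/29.53 = 328.4°.
Illuminated fraction = (1 − cos 328.4°)/2 = (1 − 0.852)/2 ≈ 0.074, so 7%.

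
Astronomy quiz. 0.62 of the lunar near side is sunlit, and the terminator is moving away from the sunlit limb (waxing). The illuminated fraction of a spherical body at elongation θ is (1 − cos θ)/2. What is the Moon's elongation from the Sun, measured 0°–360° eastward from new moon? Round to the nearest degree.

From f = (1 − cos θ)/2: cos θ = 1 − 2×0.62 = -0.240; arccos → 103.9°.
Before full moon the principal value applies: θ = 103.9°.

104°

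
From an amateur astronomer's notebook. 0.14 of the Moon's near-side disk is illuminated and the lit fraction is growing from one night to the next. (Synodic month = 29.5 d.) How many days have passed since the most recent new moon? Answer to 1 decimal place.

Invert f = (1 − cos θ)/2 to get cos θ = 1 − 2(0.14) = 0.720, hence θ₀ = arccos 0.720 = 43.9°.
Waxing ⇒ before full, so θ = 43.9°.
That fraction of the synodic month is 43.9/360 × 29.5 d ≈ 3.60 d.

3.6 days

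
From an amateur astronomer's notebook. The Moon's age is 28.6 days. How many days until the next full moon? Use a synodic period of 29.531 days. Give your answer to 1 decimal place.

15.7 days

Full moon is 0.5 of the way through the cycle: age 0.5 × 29.531 = 14.765 d.
This lunation's full moon (14.765 d) has passed, so add one period: 44.296 − 28.6 = 15.696 days.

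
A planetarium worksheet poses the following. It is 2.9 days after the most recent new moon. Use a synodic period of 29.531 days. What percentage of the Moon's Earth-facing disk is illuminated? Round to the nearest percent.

Phase angle: θ = 360°·(2.9 d)/(29.531 d) = 35.4°.
With cos θ = 0.816, the lit fraction is (1 − 0.816)/2 ≈ 0.092, so 9%.

9%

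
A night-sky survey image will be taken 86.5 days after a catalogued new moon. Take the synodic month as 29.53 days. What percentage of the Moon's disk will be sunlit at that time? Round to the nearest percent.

5%

86.5 d spans 2 complete synodic months (2 × 29.53 = 59.06 d) plus 27.44 d.
The Moon has covered 27.44/29.53 of its cycle, so θ ≈ 360° × 27.44/29.53 = 334.5°.
cos 334.5° = 0.903, so f = (1 − 0.903)/2 = 0.049, so 5%.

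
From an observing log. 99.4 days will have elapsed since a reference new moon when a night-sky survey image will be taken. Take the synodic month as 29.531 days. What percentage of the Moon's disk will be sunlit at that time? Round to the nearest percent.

83%

Reduce mod P: 99.4 − 3×29.531 = 10.81 d into the current lunation.
Elongation θ = 360° × 10.81/29.531 ≈ 131.7°.
Illuminated fraction = (1 − cos 131.7°)/2 = (1 − (-0.666))/2 ≈ 0.833, so 83%.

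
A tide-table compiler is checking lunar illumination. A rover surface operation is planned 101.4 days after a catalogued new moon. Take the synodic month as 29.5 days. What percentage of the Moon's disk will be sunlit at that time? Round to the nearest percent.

96%

Reduce mod P: 101.4 − 3×29.5 = 12.90 d into the current lunation.
The Moon has covered 12.90/29.5 of its cycle, so θ ≈ 360° × 12.90/29.5 = 157.4°.
cos 157.4° = (-0.923), so f = (1 − (-0.923))/2 = 0.962, so 96%.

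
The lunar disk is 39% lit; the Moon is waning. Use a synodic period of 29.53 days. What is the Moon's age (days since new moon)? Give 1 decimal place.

23.2 days

Invert f = (1 − cos θ)/2 to get cos θ = 1 − 2(0.39) = 0.220, hence θ₀ = arccos 0.220 = 77.3°.
A waning Moon lies in 180°–360°, so θ = 360° − 77.3° = 282.7°.
At 360°/29.53 d per day, 282.7° corresponds to 23.19 days.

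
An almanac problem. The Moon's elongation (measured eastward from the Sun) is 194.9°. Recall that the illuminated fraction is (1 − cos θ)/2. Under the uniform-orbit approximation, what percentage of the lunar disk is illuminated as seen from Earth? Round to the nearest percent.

Half-versine of 194.9°: (1 − (-0.966))/2 = 0.983, i.e. 98%.

98%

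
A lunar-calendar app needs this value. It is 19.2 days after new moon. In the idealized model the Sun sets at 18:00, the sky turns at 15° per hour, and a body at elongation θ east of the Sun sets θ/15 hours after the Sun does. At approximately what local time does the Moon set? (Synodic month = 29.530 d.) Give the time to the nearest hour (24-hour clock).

10:00

Phase angle: θ = 360°·(19.2 d)/(29.530 d) = 234.1°.
Delay after the Sun = 234.1° / (15°/h) ≈ 15.60 h.
18:00 + 15.60 h ≈ 09:36 → 10:00 to the nearest hour.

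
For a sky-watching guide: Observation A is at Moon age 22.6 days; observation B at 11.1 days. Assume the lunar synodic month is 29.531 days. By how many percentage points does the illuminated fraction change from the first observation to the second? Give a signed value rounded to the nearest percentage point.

+40 pp

First observation: θ = 360°·22.6/29.531 = 275.5°, so f = 0.452.
Second observation: θ = 135.3°, f = 0.855.
Δf = 0.855 − 0.452 = +0.403, i.e. +40 pp.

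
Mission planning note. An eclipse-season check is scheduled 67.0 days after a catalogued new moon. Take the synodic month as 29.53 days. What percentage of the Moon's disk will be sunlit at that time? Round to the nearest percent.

56%

67.0/29.53 = 2.269 lunations, so 2 complete cycles and 7.94 d into the next.
Phase angle: θ = 360°·(7.94 d)/(29.53 d) = 96.8°.
With cos θ = (-0.118), the lit fraction is (1 − (-0.118))/2 ≈ 0.559, so 56%.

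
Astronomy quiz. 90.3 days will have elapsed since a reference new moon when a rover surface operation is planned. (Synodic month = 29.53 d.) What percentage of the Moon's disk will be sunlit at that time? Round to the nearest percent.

Reduce mod P: 90.3 − 3×29.53 = 1.71 d into the current lunation.
Elongation θ = 360° × 1.71/29.53 ≈ 20.8°.
cos 20.8° = 0.935, so f = (1 − 0.935)/2 = 0.033, so 3%.

3%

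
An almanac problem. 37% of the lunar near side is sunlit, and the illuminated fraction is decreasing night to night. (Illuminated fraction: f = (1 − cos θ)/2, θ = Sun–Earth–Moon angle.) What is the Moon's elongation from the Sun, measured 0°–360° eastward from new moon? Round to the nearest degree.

285°

cos θ = 1 − 2f = 0.260, giving a principal value of 74.9°.
Waning ⇒ past full, so θ = 360° − 74.9° = 285.1°.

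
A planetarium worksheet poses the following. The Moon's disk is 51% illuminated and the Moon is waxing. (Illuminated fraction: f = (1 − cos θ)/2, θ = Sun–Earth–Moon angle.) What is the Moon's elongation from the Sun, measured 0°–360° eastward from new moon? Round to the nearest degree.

91°

cos θ = 1 − 2f = -0.020, giving a principal value of 91.1°.
Before full moon the principal value applies: θ = 91.1°.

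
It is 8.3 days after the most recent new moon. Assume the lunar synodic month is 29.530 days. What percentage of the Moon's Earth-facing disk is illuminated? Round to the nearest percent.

60%

The Moon has covered 8.3/29.530 of its cycle, so θ ≈ 360° × 8.3/29.530 = 101.2°.
cos 101.2° = (-0.194), so f = (1 − (-0.194))/2 = 0.597, so 60%.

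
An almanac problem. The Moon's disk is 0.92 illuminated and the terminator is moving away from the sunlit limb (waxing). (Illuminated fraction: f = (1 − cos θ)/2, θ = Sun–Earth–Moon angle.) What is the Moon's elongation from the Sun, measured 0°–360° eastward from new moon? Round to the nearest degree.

cos θ = 1 − 2f = -0.840, giving a principal value of 147.1°.
Waxing ⇒ before full, so θ = 147.1°.

147°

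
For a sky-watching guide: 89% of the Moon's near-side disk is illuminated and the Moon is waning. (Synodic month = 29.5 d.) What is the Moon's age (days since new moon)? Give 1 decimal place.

17.9 days

cos θ = 1 − 2f = -0.780, giving a principal value of 141.3°.
Waning ⇒ past full, so θ = 360° − 141.3° = 218.7°.
Age = 29.5 × 218.7°/360° ≈ 17.92 days.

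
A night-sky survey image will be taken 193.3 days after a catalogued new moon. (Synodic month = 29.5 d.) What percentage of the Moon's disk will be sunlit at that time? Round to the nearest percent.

97%

Reduce mod P: 193.3 − 6×29.5 = 16.30 d into the current lunation.
Elongation θ = 360° × 16.30/29.5 ≈ 198.9°.
With cos θ = (-0.946), the lit fraction is (1 − (-0.946))/2 ≈ 0.973, so 97%.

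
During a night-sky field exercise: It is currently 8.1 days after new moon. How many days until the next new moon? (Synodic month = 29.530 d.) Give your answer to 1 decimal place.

One full lunation from the last new moon is 29.530 d; remaining = 29.530 − 8.1 = 21.430 d.

21.4 days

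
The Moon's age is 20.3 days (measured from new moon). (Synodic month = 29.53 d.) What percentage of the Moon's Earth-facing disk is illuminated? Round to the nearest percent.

Elongation θ = 360° × 20.3/29.53 ≈ 247.5°.
With cos θ = (-0.383), the lit fraction is (1 − (-0.383))/2 ≈ 0.692, so 69%.

69%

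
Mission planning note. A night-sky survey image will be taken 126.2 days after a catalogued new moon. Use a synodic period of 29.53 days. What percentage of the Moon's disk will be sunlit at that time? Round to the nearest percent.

126.2 d spans 4 complete synodic months (4 × 29.53 = 118.12 d) plus 8.08 d.
Elongation θ = 360° × 8.08/29.53 ≈ 98.5°.
Illuminated fraction = (1 − cos 98.5°)/2 = (1 − (-0.148))/2 ≈ 0.574, so 57%.

57%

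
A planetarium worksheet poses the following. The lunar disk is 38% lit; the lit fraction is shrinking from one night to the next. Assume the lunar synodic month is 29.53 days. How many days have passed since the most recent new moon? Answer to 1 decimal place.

cos θ = 1 − 2f = 0.240, giving a principal value of 76.1°.
Waning ⇒ past full, so θ = 360° − 76.1° = 283.9°.
At 360°/29.53 d per day, 283.9° corresponds to 23.29 days.

23.3 days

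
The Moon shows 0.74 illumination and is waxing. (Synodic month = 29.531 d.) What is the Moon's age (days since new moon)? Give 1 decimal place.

9.7 days

Invert f = (1 − cos θ)/2 to get cos θ = 1 − 2(0.74) = -0.480, hence θ₀ = arccos -0.480 = 118.7°.
The Moon is waxing (0°–180°), so θ = 118.7° directly.
At 360°/29.531 d per day, 118.7° corresponds to 9.74 days.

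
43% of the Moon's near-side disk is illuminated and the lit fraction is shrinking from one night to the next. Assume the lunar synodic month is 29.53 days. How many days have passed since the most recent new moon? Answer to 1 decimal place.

From f = (1 − cos θ)/2: cos θ = 1 − 2×0.43 = 0.140; arccos → 82.0°.
Waning ⇒ past full, so θ = 360° − 82.0° = 278.0°.
Age = 29.53 × 278.0°/360° ≈ 22.81 days.

22.8 days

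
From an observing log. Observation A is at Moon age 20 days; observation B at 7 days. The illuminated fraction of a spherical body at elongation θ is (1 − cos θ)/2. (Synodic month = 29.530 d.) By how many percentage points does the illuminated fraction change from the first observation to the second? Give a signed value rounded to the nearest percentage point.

First observation: θ = 360°·20/29.530 = 243.8°, so f = 0.721.
Second observation: θ = 85.3°, f = 0.459.
Δf = 0.459 − 0.721 = -0.261, i.e. -26 pp.

-26 pp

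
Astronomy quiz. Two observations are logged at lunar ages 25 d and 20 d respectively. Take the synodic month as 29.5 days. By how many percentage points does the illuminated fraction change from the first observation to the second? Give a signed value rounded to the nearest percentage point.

First observation: θ = 360°·25/29.5 = 305.1°, so f = 0.213.
Second observation: θ = 244.1°, f = 0.719.
Δf = 0.719 − 0.213 = +0.506, i.e. +51 pp.

+51 percentage points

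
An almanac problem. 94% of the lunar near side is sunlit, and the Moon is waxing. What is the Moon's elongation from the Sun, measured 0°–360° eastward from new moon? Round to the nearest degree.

From f = (1 − cos θ)/2: cos θ = 1 − 2×0.94 = -0.880; arccos → 151.6°.
Before full moon the principal value applies: θ = 151.6°.

152°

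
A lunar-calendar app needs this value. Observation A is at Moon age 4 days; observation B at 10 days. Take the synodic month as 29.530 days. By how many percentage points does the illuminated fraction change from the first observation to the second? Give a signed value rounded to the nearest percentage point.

First observation: θ = 360°·4/29.530 = 48.8°, so f = 0.170.
Second observation: θ = 121.9°, f = 0.764.
Δf = 0.764 − 0.170 = +0.594, i.e. +59 pp.

+59 percentage points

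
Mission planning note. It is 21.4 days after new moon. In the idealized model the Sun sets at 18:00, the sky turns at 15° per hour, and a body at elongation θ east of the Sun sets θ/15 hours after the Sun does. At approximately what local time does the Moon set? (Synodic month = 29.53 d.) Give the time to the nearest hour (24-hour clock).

11:00

The Moon has covered 21.4/29.53 of its cycle, so θ ≈ 360° × 21.4/29.53 = 260.9°.
Delay after the Sun = 260.9° / (15°/h) ≈ 17.39 h.
18:00 + 17.39 h ≈ 11:24 → 11:00 to the nearest hour.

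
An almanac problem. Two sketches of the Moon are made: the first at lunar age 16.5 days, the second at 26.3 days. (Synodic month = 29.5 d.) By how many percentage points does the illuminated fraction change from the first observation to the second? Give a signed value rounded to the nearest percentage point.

First observation: θ = 360°·16.5/29.5 = 201.4°, so f = 0.966.
Second observation: θ = 320.9°, f = 0.112.
Δf = 0.112 − 0.966 = -0.854, i.e. -85 pp.

-85 pp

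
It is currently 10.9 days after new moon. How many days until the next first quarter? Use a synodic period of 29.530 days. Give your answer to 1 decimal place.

First quarter is 0.25 of the way through the cycle: age 0.25 × 29.530 = 7.383 d.
This lunation's first quarter (7.383 d) has passed, so add one period: 36.913 − 10.9 = 26.013 days.

26.0 days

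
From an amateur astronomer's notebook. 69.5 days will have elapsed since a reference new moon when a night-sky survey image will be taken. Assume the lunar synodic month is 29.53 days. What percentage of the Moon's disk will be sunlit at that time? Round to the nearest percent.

69.5/29.53 = 2.354 lunations, so 2 complete cycles and 10.44 d into the next.
Phase angle: θ = 360°·(10.44 d)/(29.53 d) = 127.3°.
With cos θ = (-0.606), the lit fraction is (1 − (-0.606))/2 ≈ 0.803, so 80%.

80%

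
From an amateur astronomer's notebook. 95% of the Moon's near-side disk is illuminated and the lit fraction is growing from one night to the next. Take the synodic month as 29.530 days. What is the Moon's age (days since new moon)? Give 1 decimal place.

cos θ = 1 − 2f = -0.900, giving a principal value of 154.2°.
Before full moon the principal value applies: θ = 154.2°.
That fraction of the synodic month is 154.2/360 × 29.530 d ≈ 12.65 d.

12.6 days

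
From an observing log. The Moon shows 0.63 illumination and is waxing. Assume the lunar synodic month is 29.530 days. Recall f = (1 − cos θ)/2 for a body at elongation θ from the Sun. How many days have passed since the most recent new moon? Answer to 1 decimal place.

From f = (1 − cos θ)/2: cos θ = 1 − 2×0.63 = -0.260; arccos → 105.1°.
Before full moon the principal value applies: θ = 105.1°.
Age = 29.530 × 105.1°/360° ≈ 8.62 days.

8.6 days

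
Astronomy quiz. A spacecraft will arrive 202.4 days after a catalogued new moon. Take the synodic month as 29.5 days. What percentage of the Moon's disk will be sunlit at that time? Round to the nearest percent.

202.4 d spans 6 complete synodic months (6 × 29.5 = 177.00 d) plus 25.40 d.
Phase angle: θ = 360°·(25.40 d)/(29.5 d) = 310.0°.
With cos θ = 0.642, the lit fraction is (1 − 0.642)/2 ≈ 0.179, so 18%.

18%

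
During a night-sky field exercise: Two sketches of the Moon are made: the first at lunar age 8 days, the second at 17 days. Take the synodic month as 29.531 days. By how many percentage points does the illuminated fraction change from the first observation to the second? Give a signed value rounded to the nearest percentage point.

+38 percentage points

θ₁ = 360° × 8/29.531 = 97.5°, f₁ = (1 − cos θ₁)/2 = 0.565.
θ₂ = 360° × 17/29.531 = 207.2°, f₂ = (1 − cos θ₂)/2 = 0.945.
Change = f₂ − f₁ = +0.379 → +38 percentage points.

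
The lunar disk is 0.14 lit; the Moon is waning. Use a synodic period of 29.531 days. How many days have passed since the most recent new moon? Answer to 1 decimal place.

25.9 days

cos θ = 1 − 2f = 0.720, giving a principal value of 43.9°.
Since the Moon is past full (waning), take the reflex angle: θ = 360° − 43.9° = 316.1°.
At 360°/29.531 d per day, 316.1° corresponds to 25.93 days.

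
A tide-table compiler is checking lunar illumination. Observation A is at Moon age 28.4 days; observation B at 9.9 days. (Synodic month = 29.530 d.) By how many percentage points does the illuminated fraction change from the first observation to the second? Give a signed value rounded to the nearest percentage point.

+74 pp

First observation: θ = 360°·28.4/29.530 = 346.2°, so f = 0.014.
Second observation: θ = 120.7°, f = 0.755.
Δf = 0.755 − 0.014 = +0.741, i.e. +74 pp.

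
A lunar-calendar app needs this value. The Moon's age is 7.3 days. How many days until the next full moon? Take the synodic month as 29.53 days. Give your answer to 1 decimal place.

7.5 days

Full moon is 0.5 of the way through the cycle: age 0.5 × 29.53 = 14.765 d.
That is 14.765 − 7.3 = 7.465 days ahead.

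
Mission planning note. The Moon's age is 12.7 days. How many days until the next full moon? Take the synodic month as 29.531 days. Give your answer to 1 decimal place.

Full moon is 0.5 of the way through the cycle: age 0.5 × 29.531 = 14.765 d.
So 2.066 days remain (14.765 − 12.7).

2.1 days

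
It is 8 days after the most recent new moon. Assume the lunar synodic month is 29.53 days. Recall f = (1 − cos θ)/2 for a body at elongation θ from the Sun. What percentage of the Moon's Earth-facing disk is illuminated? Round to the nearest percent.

57%

Elongation θ = 360° × 8/29.53 ≈ 97.5°.
Illuminated fraction = (1 − cos 97.5°)/2 = (1 − (-0.131))/2 ≈ 0.566, so 57%.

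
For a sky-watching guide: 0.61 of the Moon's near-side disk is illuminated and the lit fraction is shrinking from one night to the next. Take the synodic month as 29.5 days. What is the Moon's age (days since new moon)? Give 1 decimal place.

21.1 days

Invert f = (1 − cos θ)/2 to get cos θ = 1 − 2(0.61) = -0.220, hence θ₀ = arccos -0.220 = 102.7°.
Waning ⇒ past full, so θ = 360° − 102.7° = 257.3°.
At 360°/29.5 d per day, 257.3° corresponds to 21.08 days.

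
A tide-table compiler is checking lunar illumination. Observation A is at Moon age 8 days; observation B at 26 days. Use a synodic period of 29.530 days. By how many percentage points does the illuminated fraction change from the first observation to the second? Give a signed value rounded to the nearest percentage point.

First observation: θ = 360°·8/29.530 = 97.5°, so f = 0.566.
Second observation: θ = 317.0°, f = 0.135.
Δf = 0.135 − 0.566 = -0.431, i.e. -43 pp.

-43 percentage points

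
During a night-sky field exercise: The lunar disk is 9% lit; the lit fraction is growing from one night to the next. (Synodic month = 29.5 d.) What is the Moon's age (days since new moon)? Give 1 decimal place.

2.9 days

Invert f = (1 − cos θ)/2 to get cos θ = 1 − 2(0.09) = 0.820, hence θ₀ = arccos 0.820 = 34.9°.
The Moon is waxing (0°–180°), so θ = 34.9° directly.
That fraction of the synodic month is 34.9/360 × 29.5 d ≈ 2.86 d.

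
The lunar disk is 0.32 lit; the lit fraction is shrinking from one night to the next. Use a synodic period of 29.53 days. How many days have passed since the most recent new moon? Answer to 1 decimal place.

23.9 days

From f = (1 − cos θ)/2: cos θ = 1 − 2×0.32 = 0.360; arccos → 68.9°.
Since the Moon is past full (waning), take the reflex angle: θ = 360° − 68.9° = 291.1°.
That fraction of the synodic month is 291.1/360 × 29.53 d ≈ 23.88 d.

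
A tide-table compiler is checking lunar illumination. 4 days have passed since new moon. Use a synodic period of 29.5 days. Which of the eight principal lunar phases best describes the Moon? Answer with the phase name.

θ ≈ 360° × 4/29.5 = 49°, which falls in the waxing crescent sector.

waxing crescent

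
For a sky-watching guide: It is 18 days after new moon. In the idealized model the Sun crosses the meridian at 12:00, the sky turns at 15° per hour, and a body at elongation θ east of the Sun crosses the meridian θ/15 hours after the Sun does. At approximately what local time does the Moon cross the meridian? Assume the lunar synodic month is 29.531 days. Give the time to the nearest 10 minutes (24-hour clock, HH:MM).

02:40

Phase angle: θ = 360°·(18 d)/(29.531 d) = 219.4°.
Delay after the Sun = 219.4° / (15°/h) ≈ 14.63 h.
12:00 + 14.629 h ≈ 02:38 → 02:40 to the nearest ten minutes.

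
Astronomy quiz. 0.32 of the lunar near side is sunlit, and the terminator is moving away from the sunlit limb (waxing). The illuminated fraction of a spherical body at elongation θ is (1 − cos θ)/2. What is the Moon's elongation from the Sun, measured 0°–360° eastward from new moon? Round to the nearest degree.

From f = (1 − cos θ)/2: cos θ = 1 − 2×0.32 = 0.360; arccos → 68.9°.
Before full moon the principal value applies: θ = 68.9°.

69°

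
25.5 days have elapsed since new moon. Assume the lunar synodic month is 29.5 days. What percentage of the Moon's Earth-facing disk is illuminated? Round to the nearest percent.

17%

Phase angle: θ = 360°·(25.5 d)/(29.5 d) = 311.2°.
cos 311.2° = 0.659, so f = (1 − 0.659)/2 = 0.171, so 17%.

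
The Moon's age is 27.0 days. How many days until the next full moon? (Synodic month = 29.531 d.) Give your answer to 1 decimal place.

Full moon occurs at elongation 180°, i.e. at age 29.531 × 180/360 = 14.765 d.
This lunation's full moon (14.765 d) has passed, so add one period: 44.296 − 27.0 = 17.296 days.

17.3 days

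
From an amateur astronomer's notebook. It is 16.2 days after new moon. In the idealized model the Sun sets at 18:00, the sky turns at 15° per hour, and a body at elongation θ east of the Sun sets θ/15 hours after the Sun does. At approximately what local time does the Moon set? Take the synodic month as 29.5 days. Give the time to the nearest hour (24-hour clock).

The Moon has covered 16.2/29.5 of its cycle, so θ ≈ 360° × 16.2/29.5 = 197.7°.
The Moon trails the Sun by θ/15 = 197.7/15 ≈ 13.18 hours.
18:00 + 13.18 h ≈ 07:11 → 07:00 to the nearest hour.

07:00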